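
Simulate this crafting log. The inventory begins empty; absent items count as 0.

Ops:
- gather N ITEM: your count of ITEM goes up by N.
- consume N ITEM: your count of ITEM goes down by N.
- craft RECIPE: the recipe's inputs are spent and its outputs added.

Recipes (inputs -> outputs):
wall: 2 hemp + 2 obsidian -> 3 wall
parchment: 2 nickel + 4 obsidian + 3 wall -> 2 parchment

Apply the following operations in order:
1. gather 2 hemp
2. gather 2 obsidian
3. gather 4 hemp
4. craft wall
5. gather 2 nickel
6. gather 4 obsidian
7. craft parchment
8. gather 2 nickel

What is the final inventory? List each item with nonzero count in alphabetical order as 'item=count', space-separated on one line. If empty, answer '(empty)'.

Answer: hemp=4 nickel=2 parchment=2

Derivation:
After 1 (gather 2 hemp): hemp=2
After 2 (gather 2 obsidian): hemp=2 obsidian=2
After 3 (gather 4 hemp): hemp=6 obsidian=2
After 4 (craft wall): hemp=4 wall=3
After 5 (gather 2 nickel): hemp=4 nickel=2 wall=3
After 6 (gather 4 obsidian): hemp=4 nickel=2 obsidian=4 wall=3
After 7 (craft parchment): hemp=4 parchment=2
After 8 (gather 2 nickel): hemp=4 nickel=2 parchment=2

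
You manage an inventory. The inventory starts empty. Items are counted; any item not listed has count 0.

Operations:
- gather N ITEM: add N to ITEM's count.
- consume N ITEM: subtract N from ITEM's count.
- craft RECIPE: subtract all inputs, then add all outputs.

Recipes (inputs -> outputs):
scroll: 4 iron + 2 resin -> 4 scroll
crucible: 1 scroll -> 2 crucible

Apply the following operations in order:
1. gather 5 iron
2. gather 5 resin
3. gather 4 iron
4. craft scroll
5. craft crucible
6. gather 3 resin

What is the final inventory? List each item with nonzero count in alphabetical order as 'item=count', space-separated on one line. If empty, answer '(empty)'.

Answer: crucible=2 iron=5 resin=6 scroll=3

Derivation:
After 1 (gather 5 iron): iron=5
After 2 (gather 5 resin): iron=5 resin=5
After 3 (gather 4 iron): iron=9 resin=5
After 4 (craft scroll): iron=5 resin=3 scroll=4
After 5 (craft crucible): crucible=2 iron=5 resin=3 scroll=3
After 6 (gather 3 resin): crucible=2 iron=5 resin=6 scroll=3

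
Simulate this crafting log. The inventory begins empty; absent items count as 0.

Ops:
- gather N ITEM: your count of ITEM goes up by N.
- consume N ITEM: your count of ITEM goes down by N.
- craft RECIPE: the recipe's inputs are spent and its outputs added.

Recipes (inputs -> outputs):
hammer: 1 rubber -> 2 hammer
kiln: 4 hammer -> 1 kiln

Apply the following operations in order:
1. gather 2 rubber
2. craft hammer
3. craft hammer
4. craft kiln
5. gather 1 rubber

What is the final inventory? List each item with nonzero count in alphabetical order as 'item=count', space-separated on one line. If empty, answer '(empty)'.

Answer: kiln=1 rubber=1

Derivation:
After 1 (gather 2 rubber): rubber=2
After 2 (craft hammer): hammer=2 rubber=1
After 3 (craft hammer): hammer=4
After 4 (craft kiln): kiln=1
After 5 (gather 1 rubber): kiln=1 rubber=1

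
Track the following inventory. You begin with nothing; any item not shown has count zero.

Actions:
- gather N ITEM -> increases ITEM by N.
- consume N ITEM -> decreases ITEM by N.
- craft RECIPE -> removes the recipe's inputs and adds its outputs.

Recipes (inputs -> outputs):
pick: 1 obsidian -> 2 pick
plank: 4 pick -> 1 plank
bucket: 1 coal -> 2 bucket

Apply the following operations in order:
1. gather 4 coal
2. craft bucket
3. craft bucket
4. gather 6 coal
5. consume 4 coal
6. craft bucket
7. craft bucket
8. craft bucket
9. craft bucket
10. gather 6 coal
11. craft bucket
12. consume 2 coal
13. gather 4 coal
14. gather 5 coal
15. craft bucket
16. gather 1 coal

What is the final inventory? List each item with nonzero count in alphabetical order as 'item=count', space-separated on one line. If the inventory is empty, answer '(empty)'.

Answer: bucket=16 coal=12

Derivation:
After 1 (gather 4 coal): coal=4
After 2 (craft bucket): bucket=2 coal=3
After 3 (craft bucket): bucket=4 coal=2
After 4 (gather 6 coal): bucket=4 coal=8
After 5 (consume 4 coal): bucket=4 coal=4
After 6 (craft bucket): bucket=6 coal=3
After 7 (craft bucket): bucket=8 coal=2
After 8 (craft bucket): bucket=10 coal=1
After 9 (craft bucket): bucket=12
After 10 (gather 6 coal): bucket=12 coal=6
After 11 (craft bucket): bucket=14 coal=5
After 12 (consume 2 coal): bucket=14 coal=3
After 13 (gather 4 coal): bucket=14 coal=7
After 14 (gather 5 coal): bucket=14 coal=12
After 15 (craft bucket): bucket=16 coal=11
After 16 (gather 1 coal): bucket=16 coal=12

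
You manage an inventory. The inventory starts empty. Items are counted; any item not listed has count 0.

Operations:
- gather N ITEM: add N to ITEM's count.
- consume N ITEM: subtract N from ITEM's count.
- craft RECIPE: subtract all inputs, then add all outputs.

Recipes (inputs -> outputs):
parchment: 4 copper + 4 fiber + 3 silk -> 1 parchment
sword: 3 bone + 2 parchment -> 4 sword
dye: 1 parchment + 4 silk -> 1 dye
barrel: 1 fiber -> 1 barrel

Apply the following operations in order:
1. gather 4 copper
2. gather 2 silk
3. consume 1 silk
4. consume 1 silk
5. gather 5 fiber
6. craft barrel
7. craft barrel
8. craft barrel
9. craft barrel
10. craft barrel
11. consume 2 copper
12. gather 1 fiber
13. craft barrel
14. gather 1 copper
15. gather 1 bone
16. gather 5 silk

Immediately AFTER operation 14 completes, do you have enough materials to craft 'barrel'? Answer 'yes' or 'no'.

After 1 (gather 4 copper): copper=4
After 2 (gather 2 silk): copper=4 silk=2
After 3 (consume 1 silk): copper=4 silk=1
After 4 (consume 1 silk): copper=4
After 5 (gather 5 fiber): copper=4 fiber=5
After 6 (craft barrel): barrel=1 copper=4 fiber=4
After 7 (craft barrel): barrel=2 copper=4 fiber=3
After 8 (craft barrel): barrel=3 copper=4 fiber=2
After 9 (craft barrel): barrel=4 copper=4 fiber=1
After 10 (craft barrel): barrel=5 copper=4
After 11 (consume 2 copper): barrel=5 copper=2
After 12 (gather 1 fiber): barrel=5 copper=2 fiber=1
After 13 (craft barrel): barrel=6 copper=2
After 14 (gather 1 copper): barrel=6 copper=3

Answer: no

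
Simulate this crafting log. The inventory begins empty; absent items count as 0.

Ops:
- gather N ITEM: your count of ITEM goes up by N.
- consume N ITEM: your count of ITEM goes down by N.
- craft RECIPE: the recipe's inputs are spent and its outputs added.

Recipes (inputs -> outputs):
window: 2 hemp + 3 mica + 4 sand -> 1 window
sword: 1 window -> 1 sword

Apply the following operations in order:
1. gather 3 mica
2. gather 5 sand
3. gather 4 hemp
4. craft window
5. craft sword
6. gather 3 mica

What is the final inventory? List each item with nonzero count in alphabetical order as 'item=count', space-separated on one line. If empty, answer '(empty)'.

Answer: hemp=2 mica=3 sand=1 sword=1

Derivation:
After 1 (gather 3 mica): mica=3
After 2 (gather 5 sand): mica=3 sand=5
After 3 (gather 4 hemp): hemp=4 mica=3 sand=5
After 4 (craft window): hemp=2 sand=1 window=1
After 5 (craft sword): hemp=2 sand=1 sword=1
After 6 (gather 3 mica): hemp=2 mica=3 sand=1 sword=1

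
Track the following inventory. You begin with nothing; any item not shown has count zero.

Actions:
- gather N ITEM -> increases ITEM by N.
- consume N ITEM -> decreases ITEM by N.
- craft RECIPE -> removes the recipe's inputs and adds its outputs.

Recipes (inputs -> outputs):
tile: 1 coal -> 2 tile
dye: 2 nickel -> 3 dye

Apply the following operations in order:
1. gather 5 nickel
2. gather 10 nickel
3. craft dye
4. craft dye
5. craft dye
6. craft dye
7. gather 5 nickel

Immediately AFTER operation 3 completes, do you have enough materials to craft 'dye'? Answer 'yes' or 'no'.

Answer: yes

Derivation:
After 1 (gather 5 nickel): nickel=5
After 2 (gather 10 nickel): nickel=15
After 3 (craft dye): dye=3 nickel=13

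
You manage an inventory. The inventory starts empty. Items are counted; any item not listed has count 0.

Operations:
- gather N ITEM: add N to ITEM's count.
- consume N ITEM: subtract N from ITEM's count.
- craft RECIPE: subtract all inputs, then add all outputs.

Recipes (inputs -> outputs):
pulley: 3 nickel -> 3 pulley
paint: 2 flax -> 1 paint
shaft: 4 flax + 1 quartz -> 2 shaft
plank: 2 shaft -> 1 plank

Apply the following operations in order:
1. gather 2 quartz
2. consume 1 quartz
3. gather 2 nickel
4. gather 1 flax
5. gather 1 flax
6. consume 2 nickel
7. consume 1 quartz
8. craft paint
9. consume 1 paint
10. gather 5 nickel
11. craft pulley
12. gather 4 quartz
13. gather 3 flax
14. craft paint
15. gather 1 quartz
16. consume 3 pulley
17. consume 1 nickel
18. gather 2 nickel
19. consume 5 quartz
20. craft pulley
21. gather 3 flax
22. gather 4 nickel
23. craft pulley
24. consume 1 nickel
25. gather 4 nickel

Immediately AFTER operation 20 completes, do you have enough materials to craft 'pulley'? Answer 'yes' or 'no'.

Answer: no

Derivation:
After 1 (gather 2 quartz): quartz=2
After 2 (consume 1 quartz): quartz=1
After 3 (gather 2 nickel): nickel=2 quartz=1
After 4 (gather 1 flax): flax=1 nickel=2 quartz=1
After 5 (gather 1 flax): flax=2 nickel=2 quartz=1
After 6 (consume 2 nickel): flax=2 quartz=1
After 7 (consume 1 quartz): flax=2
After 8 (craft paint): paint=1
After 9 (consume 1 paint): (empty)
After 10 (gather 5 nickel): nickel=5
After 11 (craft pulley): nickel=2 pulley=3
After 12 (gather 4 quartz): nickel=2 pulley=3 quartz=4
After 13 (gather 3 flax): flax=3 nickel=2 pulley=3 quartz=4
After 14 (craft paint): flax=1 nickel=2 paint=1 pulley=3 quartz=4
After 15 (gather 1 quartz): flax=1 nickel=2 paint=1 pulley=3 quartz=5
After 16 (consume 3 pulley): flax=1 nickel=2 paint=1 quartz=5
After 17 (consume 1 nickel): flax=1 nickel=1 paint=1 quartz=5
After 18 (gather 2 nickel): flax=1 nickel=3 paint=1 quartz=5
After 19 (consume 5 quartz): flax=1 nickel=3 paint=1
After 20 (craft pulley): flax=1 paint=1 pulley=3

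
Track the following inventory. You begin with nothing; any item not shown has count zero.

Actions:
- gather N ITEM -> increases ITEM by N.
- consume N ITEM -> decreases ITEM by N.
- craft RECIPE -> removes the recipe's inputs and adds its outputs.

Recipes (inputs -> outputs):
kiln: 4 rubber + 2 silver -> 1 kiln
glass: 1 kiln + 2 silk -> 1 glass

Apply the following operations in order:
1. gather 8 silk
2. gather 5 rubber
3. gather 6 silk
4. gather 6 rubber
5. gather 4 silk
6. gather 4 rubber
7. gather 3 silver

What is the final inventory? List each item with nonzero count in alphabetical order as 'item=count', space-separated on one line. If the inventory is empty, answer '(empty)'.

After 1 (gather 8 silk): silk=8
After 2 (gather 5 rubber): rubber=5 silk=8
After 3 (gather 6 silk): rubber=5 silk=14
After 4 (gather 6 rubber): rubber=11 silk=14
After 5 (gather 4 silk): rubber=11 silk=18
After 6 (gather 4 rubber): rubber=15 silk=18
After 7 (gather 3 silver): rubber=15 silk=18 silver=3

Answer: rubber=15 silk=18 silver=3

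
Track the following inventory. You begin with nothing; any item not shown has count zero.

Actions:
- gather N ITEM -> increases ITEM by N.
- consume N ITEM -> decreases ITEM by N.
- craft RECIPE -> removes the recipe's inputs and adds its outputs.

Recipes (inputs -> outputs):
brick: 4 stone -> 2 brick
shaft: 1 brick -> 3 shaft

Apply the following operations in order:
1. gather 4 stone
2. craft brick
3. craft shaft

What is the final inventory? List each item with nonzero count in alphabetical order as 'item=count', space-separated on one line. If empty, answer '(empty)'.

Answer: brick=1 shaft=3

Derivation:
After 1 (gather 4 stone): stone=4
After 2 (craft brick): brick=2
After 3 (craft shaft): brick=1 shaft=3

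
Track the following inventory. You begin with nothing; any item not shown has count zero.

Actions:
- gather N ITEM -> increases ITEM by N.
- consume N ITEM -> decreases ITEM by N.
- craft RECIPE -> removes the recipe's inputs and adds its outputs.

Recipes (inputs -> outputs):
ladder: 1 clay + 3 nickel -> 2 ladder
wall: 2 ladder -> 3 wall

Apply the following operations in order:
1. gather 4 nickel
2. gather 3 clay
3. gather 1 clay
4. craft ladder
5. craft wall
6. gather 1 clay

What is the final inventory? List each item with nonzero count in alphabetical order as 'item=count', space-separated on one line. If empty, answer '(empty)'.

Answer: clay=4 nickel=1 wall=3

Derivation:
After 1 (gather 4 nickel): nickel=4
After 2 (gather 3 clay): clay=3 nickel=4
After 3 (gather 1 clay): clay=4 nickel=4
After 4 (craft ladder): clay=3 ladder=2 nickel=1
After 5 (craft wall): clay=3 nickel=1 wall=3
After 6 (gather 1 clay): clay=4 nickel=1 wall=3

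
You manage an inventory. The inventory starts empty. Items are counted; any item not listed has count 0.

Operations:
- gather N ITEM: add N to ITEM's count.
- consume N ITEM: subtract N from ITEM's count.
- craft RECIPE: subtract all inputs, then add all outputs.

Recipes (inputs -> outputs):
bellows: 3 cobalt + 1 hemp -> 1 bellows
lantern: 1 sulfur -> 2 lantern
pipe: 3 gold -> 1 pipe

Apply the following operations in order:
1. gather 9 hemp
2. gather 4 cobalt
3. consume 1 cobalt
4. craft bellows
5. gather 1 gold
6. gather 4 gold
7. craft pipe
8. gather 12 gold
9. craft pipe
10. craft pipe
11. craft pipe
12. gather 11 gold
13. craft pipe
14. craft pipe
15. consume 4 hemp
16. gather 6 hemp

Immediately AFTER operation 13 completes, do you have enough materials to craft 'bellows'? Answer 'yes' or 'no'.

Answer: no

Derivation:
After 1 (gather 9 hemp): hemp=9
After 2 (gather 4 cobalt): cobalt=4 hemp=9
After 3 (consume 1 cobalt): cobalt=3 hemp=9
After 4 (craft bellows): bellows=1 hemp=8
After 5 (gather 1 gold): bellows=1 gold=1 hemp=8
After 6 (gather 4 gold): bellows=1 gold=5 hemp=8
After 7 (craft pipe): bellows=1 gold=2 hemp=8 pipe=1
After 8 (gather 12 gold): bellows=1 gold=14 hemp=8 pipe=1
After 9 (craft pipe): bellows=1 gold=11 hemp=8 pipe=2
After 10 (craft pipe): bellows=1 gold=8 hemp=8 pipe=3
After 11 (craft pipe): bellows=1 gold=5 hemp=8 pipe=4
After 12 (gather 11 gold): bellows=1 gold=16 hemp=8 pipe=4
After 13 (craft pipe): bellows=1 gold=13 hemp=8 pipe=5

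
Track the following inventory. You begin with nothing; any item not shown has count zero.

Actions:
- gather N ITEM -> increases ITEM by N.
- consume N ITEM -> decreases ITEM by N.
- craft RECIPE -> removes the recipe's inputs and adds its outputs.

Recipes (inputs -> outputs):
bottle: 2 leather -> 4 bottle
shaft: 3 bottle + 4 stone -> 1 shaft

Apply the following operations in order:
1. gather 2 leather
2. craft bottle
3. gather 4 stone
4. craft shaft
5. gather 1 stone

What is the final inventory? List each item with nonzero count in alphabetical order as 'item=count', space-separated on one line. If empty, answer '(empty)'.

After 1 (gather 2 leather): leather=2
After 2 (craft bottle): bottle=4
After 3 (gather 4 stone): bottle=4 stone=4
After 4 (craft shaft): bottle=1 shaft=1
After 5 (gather 1 stone): bottle=1 shaft=1 stone=1

Answer: bottle=1 shaft=1 stone=1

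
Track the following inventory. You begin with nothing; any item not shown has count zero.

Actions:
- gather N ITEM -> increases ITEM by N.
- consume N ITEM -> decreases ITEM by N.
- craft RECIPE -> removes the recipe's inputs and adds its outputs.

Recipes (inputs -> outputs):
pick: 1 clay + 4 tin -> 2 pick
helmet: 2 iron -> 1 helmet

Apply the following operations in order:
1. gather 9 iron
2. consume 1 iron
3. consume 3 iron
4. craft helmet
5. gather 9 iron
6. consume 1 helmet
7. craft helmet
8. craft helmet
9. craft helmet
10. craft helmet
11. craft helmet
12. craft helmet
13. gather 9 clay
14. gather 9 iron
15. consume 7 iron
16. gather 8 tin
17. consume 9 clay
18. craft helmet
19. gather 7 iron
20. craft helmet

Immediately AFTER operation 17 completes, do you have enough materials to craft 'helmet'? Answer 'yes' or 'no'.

Answer: yes

Derivation:
After 1 (gather 9 iron): iron=9
After 2 (consume 1 iron): iron=8
After 3 (consume 3 iron): iron=5
After 4 (craft helmet): helmet=1 iron=3
After 5 (gather 9 iron): helmet=1 iron=12
After 6 (consume 1 helmet): iron=12
After 7 (craft helmet): helmet=1 iron=10
After 8 (craft helmet): helmet=2 iron=8
After 9 (craft helmet): helmet=3 iron=6
After 10 (craft helmet): helmet=4 iron=4
After 11 (craft helmet): helmet=5 iron=2
After 12 (craft helmet): helmet=6
After 13 (gather 9 clay): clay=9 helmet=6
After 14 (gather 9 iron): clay=9 helmet=6 iron=9
After 15 (consume 7 iron): clay=9 helmet=6 iron=2
After 16 (gather 8 tin): clay=9 helmet=6 iron=2 tin=8
After 17 (consume 9 clay): helmet=6 iron=2 tin=8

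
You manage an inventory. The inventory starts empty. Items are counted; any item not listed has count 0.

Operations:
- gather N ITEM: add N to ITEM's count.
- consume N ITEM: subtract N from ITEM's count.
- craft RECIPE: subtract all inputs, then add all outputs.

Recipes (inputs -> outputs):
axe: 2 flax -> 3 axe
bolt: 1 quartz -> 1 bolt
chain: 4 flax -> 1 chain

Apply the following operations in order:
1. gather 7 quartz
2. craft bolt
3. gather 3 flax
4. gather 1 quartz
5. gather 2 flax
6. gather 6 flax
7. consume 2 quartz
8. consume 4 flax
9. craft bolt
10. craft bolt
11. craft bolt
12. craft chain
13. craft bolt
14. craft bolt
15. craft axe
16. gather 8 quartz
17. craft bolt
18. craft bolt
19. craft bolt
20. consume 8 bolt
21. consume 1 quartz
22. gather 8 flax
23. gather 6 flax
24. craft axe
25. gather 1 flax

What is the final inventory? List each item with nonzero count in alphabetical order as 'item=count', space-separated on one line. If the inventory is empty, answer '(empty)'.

After 1 (gather 7 quartz): quartz=7
After 2 (craft bolt): bolt=1 quartz=6
After 3 (gather 3 flax): bolt=1 flax=3 quartz=6
After 4 (gather 1 quartz): bolt=1 flax=3 quartz=7
After 5 (gather 2 flax): bolt=1 flax=5 quartz=7
After 6 (gather 6 flax): bolt=1 flax=11 quartz=7
After 7 (consume 2 quartz): bolt=1 flax=11 quartz=5
After 8 (consume 4 flax): bolt=1 flax=7 quartz=5
After 9 (craft bolt): bolt=2 flax=7 quartz=4
After 10 (craft bolt): bolt=3 flax=7 quartz=3
After 11 (craft bolt): bolt=4 flax=7 quartz=2
After 12 (craft chain): bolt=4 chain=1 flax=3 quartz=2
After 13 (craft bolt): bolt=5 chain=1 flax=3 quartz=1
After 14 (craft bolt): bolt=6 chain=1 flax=3
After 15 (craft axe): axe=3 bolt=6 chain=1 flax=1
After 16 (gather 8 quartz): axe=3 bolt=6 chain=1 flax=1 quartz=8
After 17 (craft bolt): axe=3 bolt=7 chain=1 flax=1 quartz=7
After 18 (craft bolt): axe=3 bolt=8 chain=1 flax=1 quartz=6
After 19 (craft bolt): axe=3 bolt=9 chain=1 flax=1 quartz=5
After 20 (consume 8 bolt): axe=3 bolt=1 chain=1 flax=1 quartz=5
After 21 (consume 1 quartz): axe=3 bolt=1 chain=1 flax=1 quartz=4
After 22 (gather 8 flax): axe=3 bolt=1 chain=1 flax=9 quartz=4
After 23 (gather 6 flax): axe=3 bolt=1 chain=1 flax=15 quartz=4
After 24 (craft axe): axe=6 bolt=1 chain=1 flax=13 quartz=4
After 25 (gather 1 flax): axe=6 bolt=1 chain=1 flax=14 quartz=4

Answer: axe=6 bolt=1 chain=1 flax=14 quartz=4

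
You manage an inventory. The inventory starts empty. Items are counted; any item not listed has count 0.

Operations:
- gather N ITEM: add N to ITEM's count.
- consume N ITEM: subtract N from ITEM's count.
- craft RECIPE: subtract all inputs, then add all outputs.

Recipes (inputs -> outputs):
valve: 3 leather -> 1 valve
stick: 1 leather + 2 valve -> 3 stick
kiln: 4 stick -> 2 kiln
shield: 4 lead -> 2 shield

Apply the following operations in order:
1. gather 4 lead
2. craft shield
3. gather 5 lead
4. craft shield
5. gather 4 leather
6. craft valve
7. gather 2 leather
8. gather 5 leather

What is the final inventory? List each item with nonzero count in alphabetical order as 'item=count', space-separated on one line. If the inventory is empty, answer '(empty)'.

After 1 (gather 4 lead): lead=4
After 2 (craft shield): shield=2
After 3 (gather 5 lead): lead=5 shield=2
After 4 (craft shield): lead=1 shield=4
After 5 (gather 4 leather): lead=1 leather=4 shield=4
After 6 (craft valve): lead=1 leather=1 shield=4 valve=1
After 7 (gather 2 leather): lead=1 leather=3 shield=4 valve=1
After 8 (gather 5 leather): lead=1 leather=8 shield=4 valve=1

Answer: lead=1 leather=8 shield=4 valve=1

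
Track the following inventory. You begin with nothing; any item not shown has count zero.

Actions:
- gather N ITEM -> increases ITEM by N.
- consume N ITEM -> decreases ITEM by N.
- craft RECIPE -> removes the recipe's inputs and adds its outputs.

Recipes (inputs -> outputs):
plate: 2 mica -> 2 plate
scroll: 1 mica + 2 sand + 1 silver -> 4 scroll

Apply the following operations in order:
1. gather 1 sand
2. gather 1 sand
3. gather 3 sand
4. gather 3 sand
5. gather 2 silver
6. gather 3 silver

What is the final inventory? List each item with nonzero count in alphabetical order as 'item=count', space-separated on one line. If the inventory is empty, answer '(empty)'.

Answer: sand=8 silver=5

Derivation:
After 1 (gather 1 sand): sand=1
After 2 (gather 1 sand): sand=2
After 3 (gather 3 sand): sand=5
After 4 (gather 3 sand): sand=8
After 5 (gather 2 silver): sand=8 silver=2
After 6 (gather 3 silver): sand=8 silver=5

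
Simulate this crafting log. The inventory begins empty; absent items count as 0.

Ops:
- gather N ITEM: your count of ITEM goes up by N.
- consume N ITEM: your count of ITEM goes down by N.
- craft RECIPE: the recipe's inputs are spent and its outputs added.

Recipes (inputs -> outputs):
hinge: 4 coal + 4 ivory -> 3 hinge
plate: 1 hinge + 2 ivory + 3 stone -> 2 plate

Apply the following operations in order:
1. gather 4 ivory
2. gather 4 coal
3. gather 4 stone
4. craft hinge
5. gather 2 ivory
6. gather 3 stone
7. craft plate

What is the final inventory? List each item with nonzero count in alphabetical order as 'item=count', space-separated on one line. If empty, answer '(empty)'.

Answer: hinge=2 plate=2 stone=4

Derivation:
After 1 (gather 4 ivory): ivory=4
After 2 (gather 4 coal): coal=4 ivory=4
After 3 (gather 4 stone): coal=4 ivory=4 stone=4
After 4 (craft hinge): hinge=3 stone=4
After 5 (gather 2 ivory): hinge=3 ivory=2 stone=4
After 6 (gather 3 stone): hinge=3 ivory=2 stone=7
After 7 (craft plate): hinge=2 plate=2 stone=4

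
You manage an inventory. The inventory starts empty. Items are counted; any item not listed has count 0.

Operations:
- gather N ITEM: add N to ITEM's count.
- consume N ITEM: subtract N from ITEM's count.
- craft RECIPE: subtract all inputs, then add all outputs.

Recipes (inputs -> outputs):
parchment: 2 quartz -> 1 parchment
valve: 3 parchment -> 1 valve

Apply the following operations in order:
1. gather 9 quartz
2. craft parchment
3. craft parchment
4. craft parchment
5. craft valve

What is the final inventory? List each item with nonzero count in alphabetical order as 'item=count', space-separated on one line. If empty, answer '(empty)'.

Answer: quartz=3 valve=1

Derivation:
After 1 (gather 9 quartz): quartz=9
After 2 (craft parchment): parchment=1 quartz=7
After 3 (craft parchment): parchment=2 quartz=5
After 4 (craft parchment): parchment=3 quartz=3
After 5 (craft valve): quartz=3 valve=1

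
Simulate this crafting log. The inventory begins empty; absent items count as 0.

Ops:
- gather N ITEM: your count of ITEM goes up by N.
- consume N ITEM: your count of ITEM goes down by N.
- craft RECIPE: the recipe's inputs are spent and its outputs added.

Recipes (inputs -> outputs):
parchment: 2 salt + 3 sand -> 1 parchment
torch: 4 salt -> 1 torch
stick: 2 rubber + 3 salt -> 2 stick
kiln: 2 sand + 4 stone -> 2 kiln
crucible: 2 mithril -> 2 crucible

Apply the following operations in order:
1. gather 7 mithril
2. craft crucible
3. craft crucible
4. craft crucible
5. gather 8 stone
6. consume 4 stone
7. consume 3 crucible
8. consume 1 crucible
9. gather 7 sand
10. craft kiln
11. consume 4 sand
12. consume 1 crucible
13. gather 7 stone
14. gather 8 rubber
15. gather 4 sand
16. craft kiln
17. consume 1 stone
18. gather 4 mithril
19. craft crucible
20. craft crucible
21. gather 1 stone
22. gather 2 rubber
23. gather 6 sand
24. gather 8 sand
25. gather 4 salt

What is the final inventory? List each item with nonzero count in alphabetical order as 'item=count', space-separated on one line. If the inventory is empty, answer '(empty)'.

Answer: crucible=5 kiln=4 mithril=1 rubber=10 salt=4 sand=17 stone=3

Derivation:
After 1 (gather 7 mithril): mithril=7
After 2 (craft crucible): crucible=2 mithril=5
After 3 (craft crucible): crucible=4 mithril=3
After 4 (craft crucible): crucible=6 mithril=1
After 5 (gather 8 stone): crucible=6 mithril=1 stone=8
After 6 (consume 4 stone): crucible=6 mithril=1 stone=4
After 7 (consume 3 crucible): crucible=3 mithril=1 stone=4
After 8 (consume 1 crucible): crucible=2 mithril=1 stone=4
After 9 (gather 7 sand): crucible=2 mithril=1 sand=7 stone=4
After 10 (craft kiln): crucible=2 kiln=2 mithril=1 sand=5
After 11 (consume 4 sand): crucible=2 kiln=2 mithril=1 sand=1
After 12 (consume 1 crucible): crucible=1 kiln=2 mithril=1 sand=1
After 13 (gather 7 stone): crucible=1 kiln=2 mithril=1 sand=1 stone=7
After 14 (gather 8 rubber): crucible=1 kiln=2 mithril=1 rubber=8 sand=1 stone=7
After 15 (gather 4 sand): crucible=1 kiln=2 mithril=1 rubber=8 sand=5 stone=7
After 16 (craft kiln): crucible=1 kiln=4 mithril=1 rubber=8 sand=3 stone=3
After 17 (consume 1 stone): crucible=1 kiln=4 mithril=1 rubber=8 sand=3 stone=2
After 18 (gather 4 mithril): crucible=1 kiln=4 mithril=5 rubber=8 sand=3 stone=2
After 19 (craft crucible): crucible=3 kiln=4 mithril=3 rubber=8 sand=3 stone=2
After 20 (craft crucible): crucible=5 kiln=4 mithril=1 rubber=8 sand=3 stone=2
After 21 (gather 1 stone): crucible=5 kiln=4 mithril=1 rubber=8 sand=3 stone=3
After 22 (gather 2 rubber): crucible=5 kiln=4 mithril=1 rubber=10 sand=3 stone=3
After 23 (gather 6 sand): crucible=5 kiln=4 mithril=1 rubber=10 sand=9 stone=3
After 24 (gather 8 sand): crucible=5 kiln=4 mithril=1 rubber=10 sand=17 stone=3
After 25 (gather 4 salt): crucible=5 kiln=4 mithril=1 rubber=10 salt=4 sand=17 stone=3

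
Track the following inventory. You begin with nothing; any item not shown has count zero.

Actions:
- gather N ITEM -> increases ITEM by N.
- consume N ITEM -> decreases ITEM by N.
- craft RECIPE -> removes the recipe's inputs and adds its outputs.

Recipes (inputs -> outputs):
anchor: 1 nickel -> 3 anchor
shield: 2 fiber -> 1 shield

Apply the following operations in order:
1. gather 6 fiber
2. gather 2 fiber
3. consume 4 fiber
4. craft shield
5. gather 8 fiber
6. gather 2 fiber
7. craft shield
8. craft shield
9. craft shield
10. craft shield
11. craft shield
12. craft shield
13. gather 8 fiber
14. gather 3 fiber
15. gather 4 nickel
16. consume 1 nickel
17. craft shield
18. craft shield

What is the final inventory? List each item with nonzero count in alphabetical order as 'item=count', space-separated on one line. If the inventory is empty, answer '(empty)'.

After 1 (gather 6 fiber): fiber=6
After 2 (gather 2 fiber): fiber=8
After 3 (consume 4 fiber): fiber=4
After 4 (craft shield): fiber=2 shield=1
After 5 (gather 8 fiber): fiber=10 shield=1
After 6 (gather 2 fiber): fiber=12 shield=1
After 7 (craft shield): fiber=10 shield=2
After 8 (craft shield): fiber=8 shield=3
After 9 (craft shield): fiber=6 shield=4
After 10 (craft shield): fiber=4 shield=5
After 11 (craft shield): fiber=2 shield=6
After 12 (craft shield): shield=7
After 13 (gather 8 fiber): fiber=8 shield=7
After 14 (gather 3 fiber): fiber=11 shield=7
After 15 (gather 4 nickel): fiber=11 nickel=4 shield=7
After 16 (consume 1 nickel): fiber=11 nickel=3 shield=7
After 17 (craft shield): fiber=9 nickel=3 shield=8
After 18 (craft shield): fiber=7 nickel=3 shield=9

Answer: fiber=7 nickel=3 shield=9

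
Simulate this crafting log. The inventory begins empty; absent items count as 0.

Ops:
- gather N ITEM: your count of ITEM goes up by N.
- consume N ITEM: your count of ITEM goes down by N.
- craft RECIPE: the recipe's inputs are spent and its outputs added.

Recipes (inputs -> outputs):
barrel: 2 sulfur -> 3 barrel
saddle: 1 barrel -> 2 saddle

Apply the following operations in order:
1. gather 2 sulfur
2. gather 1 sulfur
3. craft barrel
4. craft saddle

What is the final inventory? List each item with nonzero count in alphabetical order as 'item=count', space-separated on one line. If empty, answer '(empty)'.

After 1 (gather 2 sulfur): sulfur=2
After 2 (gather 1 sulfur): sulfur=3
After 3 (craft barrel): barrel=3 sulfur=1
After 4 (craft saddle): barrel=2 saddle=2 sulfur=1

Answer: barrel=2 saddle=2 sulfur=1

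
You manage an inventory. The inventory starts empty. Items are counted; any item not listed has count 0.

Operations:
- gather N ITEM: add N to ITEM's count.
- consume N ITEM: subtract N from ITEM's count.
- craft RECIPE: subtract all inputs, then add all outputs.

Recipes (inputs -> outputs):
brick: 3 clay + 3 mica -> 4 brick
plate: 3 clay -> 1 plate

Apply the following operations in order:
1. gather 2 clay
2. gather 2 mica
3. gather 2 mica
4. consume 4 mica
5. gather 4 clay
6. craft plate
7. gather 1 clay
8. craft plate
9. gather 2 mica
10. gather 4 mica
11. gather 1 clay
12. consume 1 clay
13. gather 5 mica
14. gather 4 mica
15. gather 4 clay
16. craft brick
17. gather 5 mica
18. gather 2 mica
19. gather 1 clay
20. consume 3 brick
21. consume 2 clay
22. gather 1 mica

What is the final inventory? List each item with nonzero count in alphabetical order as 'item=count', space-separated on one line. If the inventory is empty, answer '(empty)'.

After 1 (gather 2 clay): clay=2
After 2 (gather 2 mica): clay=2 mica=2
After 3 (gather 2 mica): clay=2 mica=4
After 4 (consume 4 mica): clay=2
After 5 (gather 4 clay): clay=6
After 6 (craft plate): clay=3 plate=1
After 7 (gather 1 clay): clay=4 plate=1
After 8 (craft plate): clay=1 plate=2
After 9 (gather 2 mica): clay=1 mica=2 plate=2
After 10 (gather 4 mica): clay=1 mica=6 plate=2
After 11 (gather 1 clay): clay=2 mica=6 plate=2
After 12 (consume 1 clay): clay=1 mica=6 plate=2
After 13 (gather 5 mica): clay=1 mica=11 plate=2
After 14 (gather 4 mica): clay=1 mica=15 plate=2
After 15 (gather 4 clay): clay=5 mica=15 plate=2
After 16 (craft brick): brick=4 clay=2 mica=12 plate=2
After 17 (gather 5 mica): brick=4 clay=2 mica=17 plate=2
After 18 (gather 2 mica): brick=4 clay=2 mica=19 plate=2
After 19 (gather 1 clay): brick=4 clay=3 mica=19 plate=2
After 20 (consume 3 brick): brick=1 clay=3 mica=19 plate=2
After 21 (consume 2 clay): brick=1 clay=1 mica=19 plate=2
After 22 (gather 1 mica): brick=1 clay=1 mica=20 plate=2

Answer: brick=1 clay=1 mica=20 plate=2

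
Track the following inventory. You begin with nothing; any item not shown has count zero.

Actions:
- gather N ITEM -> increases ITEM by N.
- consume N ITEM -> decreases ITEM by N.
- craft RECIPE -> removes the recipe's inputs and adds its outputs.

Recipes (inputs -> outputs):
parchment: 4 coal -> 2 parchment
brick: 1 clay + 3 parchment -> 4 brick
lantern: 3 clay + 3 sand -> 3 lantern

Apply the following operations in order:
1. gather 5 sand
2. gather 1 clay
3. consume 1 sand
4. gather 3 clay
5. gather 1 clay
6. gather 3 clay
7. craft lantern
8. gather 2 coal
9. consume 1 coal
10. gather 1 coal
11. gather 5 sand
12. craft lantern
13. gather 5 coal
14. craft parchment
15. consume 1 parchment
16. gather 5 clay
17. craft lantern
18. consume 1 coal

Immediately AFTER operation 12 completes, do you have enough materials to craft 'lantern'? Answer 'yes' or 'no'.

After 1 (gather 5 sand): sand=5
After 2 (gather 1 clay): clay=1 sand=5
After 3 (consume 1 sand): clay=1 sand=4
After 4 (gather 3 clay): clay=4 sand=4
After 5 (gather 1 clay): clay=5 sand=4
After 6 (gather 3 clay): clay=8 sand=4
After 7 (craft lantern): clay=5 lantern=3 sand=1
After 8 (gather 2 coal): clay=5 coal=2 lantern=3 sand=1
After 9 (consume 1 coal): clay=5 coal=1 lantern=3 sand=1
After 10 (gather 1 coal): clay=5 coal=2 lantern=3 sand=1
After 11 (gather 5 sand): clay=5 coal=2 lantern=3 sand=6
After 12 (craft lantern): clay=2 coal=2 lantern=6 sand=3

Answer: no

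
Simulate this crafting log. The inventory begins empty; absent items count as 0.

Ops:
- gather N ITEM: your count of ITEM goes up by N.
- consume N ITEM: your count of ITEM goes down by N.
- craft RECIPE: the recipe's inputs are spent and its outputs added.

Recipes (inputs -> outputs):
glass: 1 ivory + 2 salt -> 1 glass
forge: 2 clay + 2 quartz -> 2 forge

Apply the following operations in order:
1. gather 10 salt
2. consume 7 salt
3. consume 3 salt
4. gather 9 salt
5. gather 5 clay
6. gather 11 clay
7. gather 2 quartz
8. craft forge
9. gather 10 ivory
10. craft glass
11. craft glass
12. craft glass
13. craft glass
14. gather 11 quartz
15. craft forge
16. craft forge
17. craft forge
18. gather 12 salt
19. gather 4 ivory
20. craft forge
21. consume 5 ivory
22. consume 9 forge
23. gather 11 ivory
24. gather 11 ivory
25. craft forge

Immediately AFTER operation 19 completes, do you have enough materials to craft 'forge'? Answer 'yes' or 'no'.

After 1 (gather 10 salt): salt=10
After 2 (consume 7 salt): salt=3
After 3 (consume 3 salt): (empty)
After 4 (gather 9 salt): salt=9
After 5 (gather 5 clay): clay=5 salt=9
After 6 (gather 11 clay): clay=16 salt=9
After 7 (gather 2 quartz): clay=16 quartz=2 salt=9
After 8 (craft forge): clay=14 forge=2 salt=9
After 9 (gather 10 ivory): clay=14 forge=2 ivory=10 salt=9
After 10 (craft glass): clay=14 forge=2 glass=1 ivory=9 salt=7
After 11 (craft glass): clay=14 forge=2 glass=2 ivory=8 salt=5
After 12 (craft glass): clay=14 forge=2 glass=3 ivory=7 salt=3
After 13 (craft glass): clay=14 forge=2 glass=4 ivory=6 salt=1
After 14 (gather 11 quartz): clay=14 forge=2 glass=4 ivory=6 quartz=11 salt=1
After 15 (craft forge): clay=12 forge=4 glass=4 ivory=6 quartz=9 salt=1
After 16 (craft forge): clay=10 forge=6 glass=4 ivory=6 quartz=7 salt=1
After 17 (craft forge): clay=8 forge=8 glass=4 ivory=6 quartz=5 salt=1
After 18 (gather 12 salt): clay=8 forge=8 glass=4 ivory=6 quartz=5 salt=13
After 19 (gather 4 ivory): clay=8 forge=8 glass=4 ivory=10 quartz=5 salt=13

Answer: yes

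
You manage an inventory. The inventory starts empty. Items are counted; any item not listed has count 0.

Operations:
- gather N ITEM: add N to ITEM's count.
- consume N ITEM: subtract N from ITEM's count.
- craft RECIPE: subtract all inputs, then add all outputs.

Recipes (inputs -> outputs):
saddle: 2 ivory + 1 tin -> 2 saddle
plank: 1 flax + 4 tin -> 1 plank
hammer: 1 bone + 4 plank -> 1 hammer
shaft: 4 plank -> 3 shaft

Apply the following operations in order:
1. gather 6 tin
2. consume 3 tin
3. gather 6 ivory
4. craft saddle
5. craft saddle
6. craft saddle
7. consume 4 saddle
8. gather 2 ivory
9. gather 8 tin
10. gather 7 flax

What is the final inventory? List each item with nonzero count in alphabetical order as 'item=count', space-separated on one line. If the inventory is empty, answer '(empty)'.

Answer: flax=7 ivory=2 saddle=2 tin=8

Derivation:
After 1 (gather 6 tin): tin=6
After 2 (consume 3 tin): tin=3
After 3 (gather 6 ivory): ivory=6 tin=3
After 4 (craft saddle): ivory=4 saddle=2 tin=2
After 5 (craft saddle): ivory=2 saddle=4 tin=1
After 6 (craft saddle): saddle=6
After 7 (consume 4 saddle): saddle=2
After 8 (gather 2 ivory): ivory=2 saddle=2
After 9 (gather 8 tin): ivory=2 saddle=2 tin=8
After 10 (gather 7 flax): flax=7 ivory=2 saddle=2 tin=8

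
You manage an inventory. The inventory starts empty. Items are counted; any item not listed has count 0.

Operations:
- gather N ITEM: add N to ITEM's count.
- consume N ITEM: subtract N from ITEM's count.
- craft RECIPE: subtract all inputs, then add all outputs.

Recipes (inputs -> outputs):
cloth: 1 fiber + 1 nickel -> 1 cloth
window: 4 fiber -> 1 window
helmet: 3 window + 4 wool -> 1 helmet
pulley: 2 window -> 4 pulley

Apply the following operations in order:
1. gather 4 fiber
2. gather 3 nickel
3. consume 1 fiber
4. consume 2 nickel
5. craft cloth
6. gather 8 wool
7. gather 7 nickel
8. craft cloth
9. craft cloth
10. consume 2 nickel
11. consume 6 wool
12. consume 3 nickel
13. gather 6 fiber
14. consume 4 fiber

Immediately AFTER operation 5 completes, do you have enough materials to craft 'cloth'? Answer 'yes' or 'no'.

Answer: no

Derivation:
After 1 (gather 4 fiber): fiber=4
After 2 (gather 3 nickel): fiber=4 nickel=3
After 3 (consume 1 fiber): fiber=3 nickel=3
After 4 (consume 2 nickel): fiber=3 nickel=1
After 5 (craft cloth): cloth=1 fiber=2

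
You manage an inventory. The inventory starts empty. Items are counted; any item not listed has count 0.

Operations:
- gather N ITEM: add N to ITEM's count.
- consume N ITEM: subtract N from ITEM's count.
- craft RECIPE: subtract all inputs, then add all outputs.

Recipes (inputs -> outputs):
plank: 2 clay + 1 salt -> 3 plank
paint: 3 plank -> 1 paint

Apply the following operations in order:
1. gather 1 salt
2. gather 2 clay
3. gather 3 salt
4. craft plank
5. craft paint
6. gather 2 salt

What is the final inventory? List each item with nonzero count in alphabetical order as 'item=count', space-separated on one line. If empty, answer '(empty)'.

After 1 (gather 1 salt): salt=1
After 2 (gather 2 clay): clay=2 salt=1
After 3 (gather 3 salt): clay=2 salt=4
After 4 (craft plank): plank=3 salt=3
After 5 (craft paint): paint=1 salt=3
After 6 (gather 2 salt): paint=1 salt=5

Answer: paint=1 salt=5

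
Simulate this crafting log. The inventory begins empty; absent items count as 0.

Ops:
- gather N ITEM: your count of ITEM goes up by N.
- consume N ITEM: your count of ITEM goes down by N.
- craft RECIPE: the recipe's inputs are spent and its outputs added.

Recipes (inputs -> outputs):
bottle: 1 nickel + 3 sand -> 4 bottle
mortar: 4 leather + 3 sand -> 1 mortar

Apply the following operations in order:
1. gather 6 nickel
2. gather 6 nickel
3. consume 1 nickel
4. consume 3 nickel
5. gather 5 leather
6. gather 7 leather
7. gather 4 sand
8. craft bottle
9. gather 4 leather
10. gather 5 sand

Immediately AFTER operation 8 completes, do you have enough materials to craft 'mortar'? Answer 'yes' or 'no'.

After 1 (gather 6 nickel): nickel=6
After 2 (gather 6 nickel): nickel=12
After 3 (consume 1 nickel): nickel=11
After 4 (consume 3 nickel): nickel=8
After 5 (gather 5 leather): leather=5 nickel=8
After 6 (gather 7 leather): leather=12 nickel=8
After 7 (gather 4 sand): leather=12 nickel=8 sand=4
After 8 (craft bottle): bottle=4 leather=12 nickel=7 sand=1

Answer: no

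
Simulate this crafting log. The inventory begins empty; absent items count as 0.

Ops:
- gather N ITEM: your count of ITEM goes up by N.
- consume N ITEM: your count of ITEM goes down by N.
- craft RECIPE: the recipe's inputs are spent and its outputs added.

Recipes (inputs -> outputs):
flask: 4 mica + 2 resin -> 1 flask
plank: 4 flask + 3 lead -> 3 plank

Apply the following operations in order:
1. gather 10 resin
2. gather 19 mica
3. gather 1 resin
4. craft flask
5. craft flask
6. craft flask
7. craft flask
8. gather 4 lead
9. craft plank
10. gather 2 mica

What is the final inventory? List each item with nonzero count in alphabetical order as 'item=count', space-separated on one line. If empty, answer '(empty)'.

After 1 (gather 10 resin): resin=10
After 2 (gather 19 mica): mica=19 resin=10
After 3 (gather 1 resin): mica=19 resin=11
After 4 (craft flask): flask=1 mica=15 resin=9
After 5 (craft flask): flask=2 mica=11 resin=7
After 6 (craft flask): flask=3 mica=7 resin=5
After 7 (craft flask): flask=4 mica=3 resin=3
After 8 (gather 4 lead): flask=4 lead=4 mica=3 resin=3
After 9 (craft plank): lead=1 mica=3 plank=3 resin=3
After 10 (gather 2 mica): lead=1 mica=5 plank=3 resin=3

Answer: lead=1 mica=5 plank=3 resin=3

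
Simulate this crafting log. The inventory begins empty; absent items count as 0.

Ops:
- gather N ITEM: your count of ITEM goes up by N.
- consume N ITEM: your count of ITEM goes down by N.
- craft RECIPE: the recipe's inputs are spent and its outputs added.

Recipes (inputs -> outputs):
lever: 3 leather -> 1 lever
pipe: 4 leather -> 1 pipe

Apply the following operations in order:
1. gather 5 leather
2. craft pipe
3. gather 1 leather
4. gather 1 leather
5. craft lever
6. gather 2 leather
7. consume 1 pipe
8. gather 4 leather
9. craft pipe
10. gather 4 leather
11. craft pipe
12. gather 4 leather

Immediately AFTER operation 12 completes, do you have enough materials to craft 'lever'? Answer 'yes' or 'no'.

After 1 (gather 5 leather): leather=5
After 2 (craft pipe): leather=1 pipe=1
After 3 (gather 1 leather): leather=2 pipe=1
After 4 (gather 1 leather): leather=3 pipe=1
After 5 (craft lever): lever=1 pipe=1
After 6 (gather 2 leather): leather=2 lever=1 pipe=1
After 7 (consume 1 pipe): leather=2 lever=1
After 8 (gather 4 leather): leather=6 lever=1
After 9 (craft pipe): leather=2 lever=1 pipe=1
After 10 (gather 4 leather): leather=6 lever=1 pipe=1
After 11 (craft pipe): leather=2 lever=1 pipe=2
After 12 (gather 4 leather): leather=6 lever=1 pipe=2

Answer: yes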